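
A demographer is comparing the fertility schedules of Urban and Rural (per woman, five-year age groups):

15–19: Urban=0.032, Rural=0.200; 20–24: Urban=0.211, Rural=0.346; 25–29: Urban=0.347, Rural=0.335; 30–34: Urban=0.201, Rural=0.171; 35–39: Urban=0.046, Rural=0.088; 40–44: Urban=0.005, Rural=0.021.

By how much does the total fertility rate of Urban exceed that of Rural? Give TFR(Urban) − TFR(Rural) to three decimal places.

Urban:
  Sum of ASFRs = 0.032 + 0.211 + 0.347 + 0.201 + 0.046 + 0.005 = 0.842
  TFR = 5 × 0.842 = 4.21
Rural:
  Sum of ASFRs = 0.200 + 0.346 + 0.335 + 0.171 + 0.088 + 0.021 = 1.161
  TFR = 5 × 1.161 = 5.805
Difference = 4.21 − 5.805 = -1.595

-1.595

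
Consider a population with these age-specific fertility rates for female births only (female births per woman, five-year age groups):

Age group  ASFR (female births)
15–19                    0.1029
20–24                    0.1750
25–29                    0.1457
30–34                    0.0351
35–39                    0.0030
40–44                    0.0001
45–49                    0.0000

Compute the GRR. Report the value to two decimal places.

Sum of female ASFRs = 0.1029 + 0.1750 + 0.1457 + 0.0351 + 0.0030 + 0.0001 + 0.0000 = 0.4618
GRR = 5 × 0.4618 = 2.309

2.31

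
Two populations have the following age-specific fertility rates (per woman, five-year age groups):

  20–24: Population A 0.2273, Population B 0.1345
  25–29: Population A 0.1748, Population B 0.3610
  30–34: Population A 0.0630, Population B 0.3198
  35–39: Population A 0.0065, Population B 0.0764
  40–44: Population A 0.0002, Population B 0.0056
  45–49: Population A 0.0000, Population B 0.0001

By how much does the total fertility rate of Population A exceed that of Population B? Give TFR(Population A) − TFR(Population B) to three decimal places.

Population A:
  Sum of ASFRs = 0.2273 + 0.1748 + 0.0630 + 0.0065 + 0.0002 + 0.0000 = 0.4718
  TFR = 5 × 0.4718 = 2.359
Population B:
  Sum of ASFRs = 0.1345 + 0.3610 + 0.3198 + 0.0764 + 0.0056 + 0.0001 = 0.8974
  TFR = 5 × 0.8974 = 4.487
Difference = 2.359 − 4.487 = -2.128

-2.128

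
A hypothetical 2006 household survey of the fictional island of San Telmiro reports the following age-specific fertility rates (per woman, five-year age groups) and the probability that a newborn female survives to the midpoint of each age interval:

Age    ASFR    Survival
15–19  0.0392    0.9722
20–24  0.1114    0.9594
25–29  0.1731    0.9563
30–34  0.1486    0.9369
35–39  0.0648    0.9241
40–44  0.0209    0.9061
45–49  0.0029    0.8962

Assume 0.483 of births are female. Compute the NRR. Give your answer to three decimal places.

Proportion female at birth = 0.483.
Per-age-group product (5 × ASFR × survival probability):
  15–19: 5 × 0.0392 × 0.9722 = 0.19055
  20–24: 5 × 0.1114 × 0.9594 = 0.53439
  25–29: 5 × 0.1731 × 0.9563 = 0.82768
  30–34: 5 × 0.1486 × 0.9369 = 0.69612
  35–39: 5 × 0.0648 × 0.9241 = 0.29941
  40–44: 5 × 0.0209 × 0.9061 = 0.09469
  45–49: 5 × 0.0029 × 0.8962 = 0.01299
Sum = 2.65583
NRR = 0.483 × 2.65583 = 1.28277
NRR > 1, so each generation more than replaces itself.

1.283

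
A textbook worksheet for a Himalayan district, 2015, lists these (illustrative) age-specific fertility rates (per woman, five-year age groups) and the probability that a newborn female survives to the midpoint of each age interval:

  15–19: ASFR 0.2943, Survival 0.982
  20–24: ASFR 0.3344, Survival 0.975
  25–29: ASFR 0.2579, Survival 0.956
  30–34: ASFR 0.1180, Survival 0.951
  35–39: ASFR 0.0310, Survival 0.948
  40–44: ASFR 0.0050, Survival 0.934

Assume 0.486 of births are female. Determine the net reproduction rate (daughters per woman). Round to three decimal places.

Proportion female at birth = 0.486.
Weighting each age-specific rate by interval width and survival:
  15–19: 5 × 0.2943 × 0.982 = 1.44501
  20–24: 5 × 0.3344 × 0.975 = 1.63020
  25–29: 5 × 0.2579 × 0.956 = 1.23276
  30–34: 5 × 0.1180 × 0.951 = 0.56109
  35–39: 5 × 0.0310 × 0.948 = 0.14694
  40–44: 5 × 0.0050 × 0.934 = 0.02335
Sum = 5.03935
NRR = 0.486 × 5.03935 = 2.44912
NRR > 1, so each generation more than replaces itself.

2.449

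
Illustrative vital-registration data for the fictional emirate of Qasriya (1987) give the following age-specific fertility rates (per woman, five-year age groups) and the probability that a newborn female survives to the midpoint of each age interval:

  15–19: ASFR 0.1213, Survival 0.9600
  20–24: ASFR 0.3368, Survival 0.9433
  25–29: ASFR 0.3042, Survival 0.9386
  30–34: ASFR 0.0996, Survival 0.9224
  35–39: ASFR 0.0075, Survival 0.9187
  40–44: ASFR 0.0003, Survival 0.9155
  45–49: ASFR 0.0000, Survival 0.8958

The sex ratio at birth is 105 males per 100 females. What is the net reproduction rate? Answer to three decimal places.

Proportion female at birth = 100 / (100 + 105) = 0.48780.
Per-age-group product (5 × ASFR × survival probability):
  15–19: 5 × 0.1213 × 0.9600 = 0.58224
  20–24: 5 × 0.3368 × 0.9433 = 1.58852
  25–29: 5 × 0.3042 × 0.9386 = 1.42761
  30–34: 5 × 0.0996 × 0.9224 = 0.45936
  35–39: 5 × 0.0075 × 0.9187 = 0.03445
  40–44: 5 × 0.0003 × 0.9155 = 0.00137
  45–49: 5 × 0.0000 × 0.8958 = 0.00000
Sum = 4.09355
NRR = 0.48780 × 4.09355 = 1.99683
An NRR exceeding 1 indicates intrinsic growth under these rates.

1.997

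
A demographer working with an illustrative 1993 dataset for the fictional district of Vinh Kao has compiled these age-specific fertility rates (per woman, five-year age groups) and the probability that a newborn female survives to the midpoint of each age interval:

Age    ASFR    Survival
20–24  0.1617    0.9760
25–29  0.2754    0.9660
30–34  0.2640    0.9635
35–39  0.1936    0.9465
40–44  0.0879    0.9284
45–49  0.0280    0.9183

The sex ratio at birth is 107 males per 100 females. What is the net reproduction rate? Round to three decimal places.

Proportion female at birth = 100 / (100 + 107) = 0.48309.
Each age group contributes 5 × ASFR × survival:
  20–24: 5 × 0.1617 × 0.9760 = 0.78910
  25–29: 5 × 0.2754 × 0.9660 = 1.33018
  30–34: 5 × 0.2640 × 0.9635 = 1.27182
  35–39: 5 × 0.1936 × 0.9465 = 0.91621
  40–44: 5 × 0.0879 × 0.9284 = 0.40803
  45–49: 5 × 0.0280 × 0.9183 = 0.12856
Sum = 4.84390
NRR = 0.48309 × 4.84390 = 2.34004

2.340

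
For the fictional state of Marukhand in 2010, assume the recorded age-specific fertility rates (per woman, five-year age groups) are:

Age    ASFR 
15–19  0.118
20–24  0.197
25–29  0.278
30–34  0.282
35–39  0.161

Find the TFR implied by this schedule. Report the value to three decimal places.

Sum of ASFRs = 0.118 + 0.197 + 0.278 + 0.282 + 0.161 = 1.036
TFR = 5 × 1.036 = 5.18

5.180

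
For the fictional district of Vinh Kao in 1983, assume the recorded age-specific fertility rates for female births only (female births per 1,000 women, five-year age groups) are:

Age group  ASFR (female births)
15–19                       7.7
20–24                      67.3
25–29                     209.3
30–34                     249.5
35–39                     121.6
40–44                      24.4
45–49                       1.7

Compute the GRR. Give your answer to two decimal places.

Sum of female ASFRs = 7.7 + 67.3 + 209.3 + 249.5 + 121.6 + 24.4 + 1.7 = 681.5
GRR = 5 × 681.5 / 1000 = 3.4075

3.41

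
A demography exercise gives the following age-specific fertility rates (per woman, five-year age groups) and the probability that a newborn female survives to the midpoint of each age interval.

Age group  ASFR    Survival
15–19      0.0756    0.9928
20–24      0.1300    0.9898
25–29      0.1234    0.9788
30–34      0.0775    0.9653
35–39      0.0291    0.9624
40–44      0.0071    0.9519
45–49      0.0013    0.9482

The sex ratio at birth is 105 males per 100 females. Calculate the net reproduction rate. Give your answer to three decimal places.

Proportion female at birth = 100 / (100 + 105) = 0.48780.
Survival-weighted fertility by age (5·fₓ·Sₓ):
  15–19: 5 × 0.0756 × 0.9928 = 0.37528
  20–24: 5 × 0.1300 × 0.9898 = 0.64337
  25–29: 5 × 0.1234 × 0.9788 = 0.60392
  30–34: 5 × 0.0775 × 0.9653 = 0.37405
  35–39: 5 × 0.0291 × 0.9624 = 0.14003
  40–44: 5 × 0.0071 × 0.9519 = 0.03379
  45–49: 5 × 0.0013 × 0.9482 = 0.00616
Sum = 2.17660
NRR = 0.48780 × 2.17660 = 1.06175

1.062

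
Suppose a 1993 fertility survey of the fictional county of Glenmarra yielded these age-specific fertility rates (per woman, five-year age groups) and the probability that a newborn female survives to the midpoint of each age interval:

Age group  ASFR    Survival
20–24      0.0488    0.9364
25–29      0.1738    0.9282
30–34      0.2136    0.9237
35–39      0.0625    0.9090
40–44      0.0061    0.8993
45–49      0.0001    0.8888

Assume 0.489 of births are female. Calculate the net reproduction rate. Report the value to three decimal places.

Proportion female at birth = 0.489.
Survival-weighted fertility by age (5·fₓ·Sₓ):
  20–24: 5 × 0.0488 × 0.9364 = 0.22848
  25–29: 5 × 0.1738 × 0.9282 = 0.80661
  30–34: 5 × 0.2136 × 0.9237 = 0.98651
  35–39: 5 × 0.0625 × 0.9090 = 0.28406
  40–44: 5 × 0.0061 × 0.8993 = 0.02743
  45–49: 5 × 0.0001 × 0.8888 = 0.00044
Sum = 2.33353
NRR = 0.489 × 2.33353 = 1.14110
NRR > 1, so each generation more than replaces itself.

1.141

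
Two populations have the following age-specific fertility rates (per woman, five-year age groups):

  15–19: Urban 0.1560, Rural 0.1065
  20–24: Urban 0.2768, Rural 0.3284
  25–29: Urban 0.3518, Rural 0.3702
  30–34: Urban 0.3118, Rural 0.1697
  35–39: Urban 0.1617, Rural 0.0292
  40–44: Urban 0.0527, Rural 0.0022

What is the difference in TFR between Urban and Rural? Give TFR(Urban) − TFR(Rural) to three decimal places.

1.523

Urban:
  Sum of ASFRs = 0.1560 + 0.2768 + 0.3518 + 0.3118 + 0.1617 + 0.0527 = 1.3108
  TFR = 5 × 1.3108 = 6.554
Rural:
  Sum of ASFRs = 0.1065 + 0.3284 + 0.3702 + 0.1697 + 0.0292 + 0.0022 = 1.0062
  TFR = 5 × 1.0062 = 5.031
Difference = 6.554 − 5.031 = 1.523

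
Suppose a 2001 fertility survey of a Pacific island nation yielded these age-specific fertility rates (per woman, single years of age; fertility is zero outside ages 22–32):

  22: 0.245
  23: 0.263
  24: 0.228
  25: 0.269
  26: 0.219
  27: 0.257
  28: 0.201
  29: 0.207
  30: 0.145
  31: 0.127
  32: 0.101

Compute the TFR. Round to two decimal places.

Sum of ASFRs = 0.245 + 0.263 + 0.228 + 0.269 + 0.219 + 0.257 + 0.201 + 0.207 + 0.145 + 0.127 + 0.101 = 2.262
TFR = 2.262

2.26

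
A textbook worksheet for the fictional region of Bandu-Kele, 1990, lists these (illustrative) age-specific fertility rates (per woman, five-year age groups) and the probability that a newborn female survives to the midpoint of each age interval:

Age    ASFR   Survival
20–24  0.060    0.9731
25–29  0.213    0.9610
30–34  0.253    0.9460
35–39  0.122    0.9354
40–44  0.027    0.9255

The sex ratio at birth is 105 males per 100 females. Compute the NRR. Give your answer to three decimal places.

Proportion female at birth = 100 / (100 + 105) = 0.48780.
Weighting each age-specific rate by interval width and survival:
  20–24: 5 × 0.060 × 0.9731 = 0.29193
  25–29: 5 × 0.213 × 0.9610 = 1.02347
  30–34: 5 × 0.253 × 0.9460 = 1.19669
  35–39: 5 × 0.122 × 0.9354 = 0.57059
  40–44: 5 × 0.027 × 0.9255 = 0.12494
Sum = 3.20762
NRR = 0.48780 × 3.20762 = 1.56468

1.565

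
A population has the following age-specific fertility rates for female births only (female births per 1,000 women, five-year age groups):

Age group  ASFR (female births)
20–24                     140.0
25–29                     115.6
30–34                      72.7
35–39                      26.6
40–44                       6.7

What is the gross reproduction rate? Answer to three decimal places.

Sum of female ASFRs = 140.0 + 115.6 + 72.7 + 26.6 + 6.7 = 361.6
GRR = 5 × 361.6 / 1000 = 1.808

1.808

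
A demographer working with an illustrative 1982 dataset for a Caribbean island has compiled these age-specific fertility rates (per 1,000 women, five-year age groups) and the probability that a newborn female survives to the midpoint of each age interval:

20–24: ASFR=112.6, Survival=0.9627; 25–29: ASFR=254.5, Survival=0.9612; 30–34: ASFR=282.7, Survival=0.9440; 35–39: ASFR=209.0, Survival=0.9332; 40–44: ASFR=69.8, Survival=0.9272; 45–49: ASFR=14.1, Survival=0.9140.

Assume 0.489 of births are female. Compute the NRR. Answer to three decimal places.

2.182

Proportion female at birth = 0.489.
Survival-weighted fertility by age (5·fₓ·Sₓ):
  20–24: 5 × 112.6/1000 × 0.9627 = 0.54200
  25–29: 5 × 254.5/1000 × 0.9612 = 1.22313
  30–34: 5 × 282.7/1000 × 0.9440 = 1.33434
  35–39: 5 × 209.0/1000 × 0.9332 = 0.97519
  40–44: 5 × 69.8/1000 × 0.9272 = 0.32359
  45–49: 5 × 14.1/1000 × 0.9140 = 0.06444
Sum = 4.46269
NRR = 0.489 × 4.46269 = 2.18226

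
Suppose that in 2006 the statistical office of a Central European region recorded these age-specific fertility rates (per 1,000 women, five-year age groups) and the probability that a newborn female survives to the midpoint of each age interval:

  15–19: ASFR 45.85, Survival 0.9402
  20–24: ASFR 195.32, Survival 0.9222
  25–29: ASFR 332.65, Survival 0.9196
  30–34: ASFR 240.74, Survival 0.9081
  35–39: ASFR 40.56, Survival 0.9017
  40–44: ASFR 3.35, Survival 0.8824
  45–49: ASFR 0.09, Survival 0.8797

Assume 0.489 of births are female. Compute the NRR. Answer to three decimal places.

Proportion female at birth = 0.489.
Each age group contributes 5 × ASFR × survival:
  15–19: 5 × 45.85/1000 × 0.9402 = 0.21554
  20–24: 5 × 195.32/1000 × 0.9222 = 0.90062
  25–29: 5 × 332.65/1000 × 0.9196 = 1.52952
  30–34: 5 × 240.74/1000 × 0.9081 = 1.09308
  35–39: 5 × 40.56/1000 × 0.9017 = 0.18286
  40–44: 5 × 3.35/1000 × 0.8824 = 0.01478
  45–49: 5 × 0.09/1000 × 0.8797 = 0.00040
Sum = 3.93680
NRR = 0.489 × 3.93680 = 1.92510

1.925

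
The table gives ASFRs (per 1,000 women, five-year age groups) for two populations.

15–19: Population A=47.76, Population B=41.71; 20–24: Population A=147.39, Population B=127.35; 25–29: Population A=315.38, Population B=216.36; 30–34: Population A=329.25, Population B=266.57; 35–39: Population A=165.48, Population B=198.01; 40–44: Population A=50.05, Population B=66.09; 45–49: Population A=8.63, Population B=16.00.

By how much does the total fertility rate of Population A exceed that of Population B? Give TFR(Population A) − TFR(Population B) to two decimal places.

Population A:
  Sum of ASFRs = 47.76 + 147.39 + 315.38 + 329.25 + 165.48 + 50.05 + 8.63 = 1063.94
  TFR = 5 × 1063.94 / 1000 = 5.3197
Population B:
  Sum of ASFRs = 41.71 + 127.35 + 216.36 + 266.57 + 198.01 + 66.09 + 16.00 = 932.09
  TFR = 5 × 932.09 / 1000 = 4.66045
Difference = 5.3197 − 4.66045 = 0.65925

0.66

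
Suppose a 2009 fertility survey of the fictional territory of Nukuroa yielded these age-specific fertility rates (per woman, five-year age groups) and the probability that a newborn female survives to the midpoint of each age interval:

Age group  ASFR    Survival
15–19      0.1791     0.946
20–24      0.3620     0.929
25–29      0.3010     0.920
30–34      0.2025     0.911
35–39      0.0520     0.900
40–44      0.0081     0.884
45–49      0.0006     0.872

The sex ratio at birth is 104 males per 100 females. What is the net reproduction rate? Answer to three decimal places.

Proportion female at birth = 100 / (100 + 104) = 0.49020.
Survival-weighted fertility by age (5·fₓ·Sₓ):
  15–19: 5 × 0.1791 × 0.946 = 0.84714
  20–24: 5 × 0.3620 × 0.929 = 1.68149
  25–29: 5 × 0.3010 × 0.920 = 1.38460
  30–34: 5 × 0.2025 × 0.911 = 0.92239
  35–39: 5 × 0.0520 × 0.900 = 0.23400
  40–44: 5 × 0.0081 × 0.884 = 0.03580
  45–49: 5 × 0.0006 × 0.872 = 0.00262
Sum = 5.10804
NRR = 0.49020 × 5.10804 = 2.50396

2.504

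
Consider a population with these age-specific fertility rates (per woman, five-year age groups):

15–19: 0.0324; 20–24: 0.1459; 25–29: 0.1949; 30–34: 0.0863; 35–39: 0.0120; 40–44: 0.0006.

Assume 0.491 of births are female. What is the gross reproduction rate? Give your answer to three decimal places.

1.159

Proportion female at birth = 0.491.
Sum of ASFRs = 0.0324 + 0.1459 + 0.1949 + 0.0863 + 0.0120 + 0.0006 = 0.4721
TFR = 5 × 0.4721 = 2.3605
GRR = 0.491 × 2.3605 = 1.15901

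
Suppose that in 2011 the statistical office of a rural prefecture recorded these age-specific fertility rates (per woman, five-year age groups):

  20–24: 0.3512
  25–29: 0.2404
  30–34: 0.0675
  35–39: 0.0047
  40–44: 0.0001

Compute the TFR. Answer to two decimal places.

Sum of ASFRs = 0.3512 + 0.2404 + 0.0675 + 0.0047 + 0.0001 = 0.6639
TFR = 5 × 0.6639 = 3.3195

3.32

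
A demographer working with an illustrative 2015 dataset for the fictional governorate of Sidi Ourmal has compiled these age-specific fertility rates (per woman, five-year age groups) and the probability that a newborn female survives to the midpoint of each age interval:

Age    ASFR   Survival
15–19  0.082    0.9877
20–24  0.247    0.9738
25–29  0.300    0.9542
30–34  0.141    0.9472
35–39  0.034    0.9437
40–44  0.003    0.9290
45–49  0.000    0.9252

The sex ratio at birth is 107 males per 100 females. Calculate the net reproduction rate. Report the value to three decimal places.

Proportion female at birth = 100 / (100 + 107) = 0.48309.
Per-age-group product (5 × ASFR × survival probability):
  15–19: 5 × 0.082 × 0.9877 = 0.40496
  20–24: 5 × 0.247 × 0.9738 = 1.20264
  25–29: 5 × 0.300 × 0.9542 = 1.43130
  30–34: 5 × 0.141 × 0.9472 = 0.66778
  35–39: 5 × 0.034 × 0.9437 = 0.16043
  40–44: 5 × 0.003 × 0.9290 = 0.01394
  45–49: 5 × 0.000 × 0.9252 = 0.00000
Sum = 3.88105
NRR = 0.48309 × 3.88105 = 1.87490

1.875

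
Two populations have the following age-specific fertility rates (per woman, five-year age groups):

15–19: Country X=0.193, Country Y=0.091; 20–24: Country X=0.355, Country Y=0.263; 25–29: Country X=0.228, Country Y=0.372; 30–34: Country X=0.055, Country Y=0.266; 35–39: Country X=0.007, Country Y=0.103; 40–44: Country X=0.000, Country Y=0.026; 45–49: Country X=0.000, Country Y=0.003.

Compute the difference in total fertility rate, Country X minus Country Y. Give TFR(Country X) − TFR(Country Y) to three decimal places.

-1.430

Country X:
  Sum of ASFRs = 0.193 + 0.355 + 0.228 + 0.055 + 0.007 + 0.000 + 0.000 = 0.838
  TFR = 5 × 0.838 = 4.19
Country Y:
  Sum of ASFRs = 0.091 + 0.263 + 0.372 + 0.266 + 0.103 + 0.026 + 0.003 = 1.124
  TFR = 5 × 1.124 = 5.62
Difference = 4.19 − 5.62 = -1.43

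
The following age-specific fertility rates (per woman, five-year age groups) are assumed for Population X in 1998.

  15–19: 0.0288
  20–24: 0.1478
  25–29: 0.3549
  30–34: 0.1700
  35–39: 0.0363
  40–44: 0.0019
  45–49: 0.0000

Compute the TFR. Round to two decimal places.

Sum of ASFRs = 0.0288 + 0.1478 + 0.3549 + 0.1700 + 0.0363 + 0.0019 + 0.0000 = 0.7397
TFR = 5 × 0.7397 = 3.6985

3.70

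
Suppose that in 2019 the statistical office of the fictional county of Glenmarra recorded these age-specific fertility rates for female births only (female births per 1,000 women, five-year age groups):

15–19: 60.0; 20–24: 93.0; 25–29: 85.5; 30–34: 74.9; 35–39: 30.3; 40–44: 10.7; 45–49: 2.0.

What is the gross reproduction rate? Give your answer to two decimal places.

1.78

Sum of female ASFRs = 60.0 + 93.0 + 85.5 + 74.9 + 30.3 + 10.7 + 2.0 = 356.4
GRR = 5 × 356.4 / 1000 = 1.782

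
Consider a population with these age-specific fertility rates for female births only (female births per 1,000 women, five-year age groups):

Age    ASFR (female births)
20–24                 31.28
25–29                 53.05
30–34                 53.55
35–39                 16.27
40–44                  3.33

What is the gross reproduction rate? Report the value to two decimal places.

Sum of female ASFRs = 31.28 + 53.05 + 53.55 + 16.27 + 3.33 = 157.48
GRR = 5 × 157.48 / 1000 = 0.7874

0.79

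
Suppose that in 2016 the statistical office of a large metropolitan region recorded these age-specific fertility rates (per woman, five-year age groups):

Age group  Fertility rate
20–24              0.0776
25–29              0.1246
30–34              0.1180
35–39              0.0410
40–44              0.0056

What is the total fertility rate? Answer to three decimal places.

Sum of ASFRs = 0.0776 + 0.1246 + 0.1180 + 0.0410 + 0.0056 = 0.3668
TFR = 5 × 0.3668 = 1.834

1.834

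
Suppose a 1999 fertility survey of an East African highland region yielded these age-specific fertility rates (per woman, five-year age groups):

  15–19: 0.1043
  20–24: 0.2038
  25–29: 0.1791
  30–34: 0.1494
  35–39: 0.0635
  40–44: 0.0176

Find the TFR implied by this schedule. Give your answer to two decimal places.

3.59

Sum of ASFRs = 0.1043 + 0.2038 + 0.1791 + 0.1494 + 0.0635 + 0.0176 = 0.7177
TFR = 5 × 0.7177 = 3.5885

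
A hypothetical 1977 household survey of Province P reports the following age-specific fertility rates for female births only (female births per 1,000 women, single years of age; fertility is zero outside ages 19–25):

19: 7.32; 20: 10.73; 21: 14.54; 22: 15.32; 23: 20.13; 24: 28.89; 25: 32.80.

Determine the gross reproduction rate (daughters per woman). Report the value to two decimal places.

0.13

Sum of female ASFRs = 7.32 + 10.73 + 14.54 + 15.32 + 20.13 + 28.89 + 32.80 = 129.73
GRR = 129.73 / 1000 = 0.12973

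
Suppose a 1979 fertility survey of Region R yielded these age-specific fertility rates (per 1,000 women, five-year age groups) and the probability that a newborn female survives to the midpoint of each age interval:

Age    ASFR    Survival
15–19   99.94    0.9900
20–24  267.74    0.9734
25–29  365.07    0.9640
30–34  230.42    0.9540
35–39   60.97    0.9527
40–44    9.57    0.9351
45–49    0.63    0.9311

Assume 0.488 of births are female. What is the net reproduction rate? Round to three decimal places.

2.437

Proportion female at birth = 0.488.
Weighting each age-specific rate by interval width and survival:
  15–19: 5 × 99.94/1000 × 0.9900 = 0.49470
  20–24: 5 × 267.74/1000 × 0.9734 = 1.30309
  25–29: 5 × 365.07/1000 × 0.9640 = 1.75964
  30–34: 5 × 230.42/1000 × 0.9540 = 1.09910
  35–39: 5 × 60.97/1000 × 0.9527 = 0.29043
  40–44: 5 × 9.57/1000 × 0.9351 = 0.04474
  45–49: 5 × 0.63/1000 × 0.9311 = 0.00293
Sum = 4.99463
NRR = 0.488 × 4.99463 = 2.43738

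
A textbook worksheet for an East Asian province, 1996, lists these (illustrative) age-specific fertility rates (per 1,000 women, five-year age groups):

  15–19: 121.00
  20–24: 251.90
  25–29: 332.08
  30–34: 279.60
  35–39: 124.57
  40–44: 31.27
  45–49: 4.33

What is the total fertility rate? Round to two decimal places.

5.72

Sum of ASFRs = 121.00 + 251.90 + 332.08 + 279.60 + 124.57 + 31.27 + 4.33 = 1144.75
TFR = 5 × 1144.75 / 1000 = 5.72375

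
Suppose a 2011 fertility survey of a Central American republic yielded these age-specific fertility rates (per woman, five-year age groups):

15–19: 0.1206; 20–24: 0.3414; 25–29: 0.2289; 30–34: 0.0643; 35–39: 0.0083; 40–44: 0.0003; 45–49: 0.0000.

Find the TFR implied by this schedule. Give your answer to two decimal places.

Sum of ASFRs = 0.1206 + 0.3414 + 0.2289 + 0.0643 + 0.0083 + 0.0003 + 0.0000 = 0.7638
TFR = 5 × 0.7638 = 3.819

3.82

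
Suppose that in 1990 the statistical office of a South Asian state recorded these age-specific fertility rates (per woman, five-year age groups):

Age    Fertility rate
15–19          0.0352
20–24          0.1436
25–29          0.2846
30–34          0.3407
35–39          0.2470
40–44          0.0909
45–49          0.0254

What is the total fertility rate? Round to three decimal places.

5.837

Sum of ASFRs = 0.0352 + 0.1436 + 0.2846 + 0.3407 + 0.2470 + 0.0909 + 0.0254 = 1.1674
TFR = 5 × 1.1674 = 5.837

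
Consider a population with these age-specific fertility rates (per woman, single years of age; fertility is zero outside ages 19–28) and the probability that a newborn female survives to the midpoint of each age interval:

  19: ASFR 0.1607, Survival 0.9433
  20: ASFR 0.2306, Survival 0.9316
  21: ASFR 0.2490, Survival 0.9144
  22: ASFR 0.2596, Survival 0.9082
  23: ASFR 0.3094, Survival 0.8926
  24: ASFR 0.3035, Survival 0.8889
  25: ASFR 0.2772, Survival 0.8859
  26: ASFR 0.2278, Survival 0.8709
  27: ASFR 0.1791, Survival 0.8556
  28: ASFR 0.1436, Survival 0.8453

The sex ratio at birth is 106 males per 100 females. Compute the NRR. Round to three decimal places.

1.017

Proportion female at birth = 100 / (100 + 106) = 0.48544.
Survival-weighted fertility by age (1·fₓ·Sₓ):
  19: 1 × 0.1607 × 0.9433 = 0.15159
  20: 1 × 0.2306 × 0.9316 = 0.21483
  21: 1 × 0.2490 × 0.9144 = 0.22769
  22: 1 × 0.2596 × 0.9082 = 0.23577
  23: 1 × 0.3094 × 0.8926 = 0.27617
  24: 1 × 0.3035 × 0.8889 = 0.26978
  25: 1 × 0.2772 × 0.8859 = 0.24557
  26: 1 × 0.2278 × 0.8709 = 0.19839
  27: 1 × 0.1791 × 0.8556 = 0.15324
  28: 1 × 0.1436 × 0.8453 = 0.12139
Sum = 2.09442
NRR = 0.48544 × 2.09442 = 1.01672
An NRR exceeding 1 indicates intrinsic growth under these rates.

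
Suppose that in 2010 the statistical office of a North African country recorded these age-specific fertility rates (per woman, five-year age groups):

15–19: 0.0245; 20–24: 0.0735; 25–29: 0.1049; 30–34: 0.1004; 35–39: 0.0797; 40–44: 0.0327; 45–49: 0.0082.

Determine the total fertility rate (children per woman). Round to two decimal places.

Sum of ASFRs = 0.0245 + 0.0735 + 0.1049 + 0.1004 + 0.0797 + 0.0327 + 0.0082 = 0.4239
TFR = 5 × 0.4239 = 2.1195

2.12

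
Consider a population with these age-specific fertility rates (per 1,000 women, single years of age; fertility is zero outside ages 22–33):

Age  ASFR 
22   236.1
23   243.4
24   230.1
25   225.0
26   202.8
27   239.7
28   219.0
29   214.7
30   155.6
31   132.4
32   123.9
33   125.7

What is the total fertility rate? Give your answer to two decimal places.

2.35

Sum of ASFRs = 236.1 + 243.4 + 230.1 + 225.0 + 202.8 + 239.7 + 219.0 + 214.7 + 155.6 + 132.4 + 123.9 + 125.7 = 2348.4
TFR = 2348.4 / 1000 = 2.3484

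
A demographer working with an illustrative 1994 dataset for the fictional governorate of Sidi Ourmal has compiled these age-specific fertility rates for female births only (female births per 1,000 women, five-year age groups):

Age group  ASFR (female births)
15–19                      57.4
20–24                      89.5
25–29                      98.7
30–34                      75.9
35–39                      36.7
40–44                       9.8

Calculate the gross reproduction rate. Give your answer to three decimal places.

1.840

Sum of female ASFRs = 57.4 + 89.5 + 98.7 + 75.9 + 36.7 + 9.8 = 368.0
GRR = 5 × 368.0 / 1000 = 1.84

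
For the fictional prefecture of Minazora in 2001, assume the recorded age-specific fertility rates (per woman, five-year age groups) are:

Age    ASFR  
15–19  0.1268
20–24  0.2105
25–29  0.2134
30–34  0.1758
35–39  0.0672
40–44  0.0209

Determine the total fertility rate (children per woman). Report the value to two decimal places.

Sum of ASFRs = 0.1268 + 0.2105 + 0.2134 + 0.1758 + 0.0672 + 0.0209 = 0.8146
TFR = 5 × 0.8146 = 4.073

4.07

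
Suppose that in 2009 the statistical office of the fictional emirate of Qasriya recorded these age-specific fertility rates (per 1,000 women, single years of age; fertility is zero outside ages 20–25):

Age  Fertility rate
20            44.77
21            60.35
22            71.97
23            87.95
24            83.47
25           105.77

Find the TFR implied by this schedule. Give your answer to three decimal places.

Sum of ASFRs = 44.77 + 60.35 + 71.97 + 87.95 + 83.47 + 105.77 = 454.28
TFR = 454.28 / 1000 = 0.45428

0.454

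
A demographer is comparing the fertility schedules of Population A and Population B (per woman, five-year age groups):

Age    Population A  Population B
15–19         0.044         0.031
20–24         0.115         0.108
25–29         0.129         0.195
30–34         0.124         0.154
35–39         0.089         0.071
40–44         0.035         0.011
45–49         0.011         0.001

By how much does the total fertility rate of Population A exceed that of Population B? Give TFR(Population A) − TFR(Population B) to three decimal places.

Population A:
  Sum of ASFRs = 0.044 + 0.115 + 0.129 + 0.124 + 0.089 + 0.035 + 0.011 = 0.547
  TFR = 5 × 0.547 = 2.735
Population B:
  Sum of ASFRs = 0.031 + 0.108 + 0.195 + 0.154 + 0.071 + 0.011 + 0.001 = 0.571
  TFR = 5 × 0.571 = 2.855
Difference = 2.735 − 2.855 = -0.12

-0.120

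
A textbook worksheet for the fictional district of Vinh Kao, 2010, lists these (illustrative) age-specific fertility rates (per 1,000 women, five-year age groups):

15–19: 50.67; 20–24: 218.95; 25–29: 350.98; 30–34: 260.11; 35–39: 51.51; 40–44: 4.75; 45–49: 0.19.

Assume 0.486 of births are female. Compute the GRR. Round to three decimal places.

Proportion female at birth = 0.486.
Sum of ASFRs = 50.67 + 218.95 + 350.98 + 260.11 + 51.51 + 4.75 + 0.19 = 937.16
TFR = 5 × 937.16 / 1000 = 4.6858
GRR = 0.486 × 4.6858 = 2.27730

2.277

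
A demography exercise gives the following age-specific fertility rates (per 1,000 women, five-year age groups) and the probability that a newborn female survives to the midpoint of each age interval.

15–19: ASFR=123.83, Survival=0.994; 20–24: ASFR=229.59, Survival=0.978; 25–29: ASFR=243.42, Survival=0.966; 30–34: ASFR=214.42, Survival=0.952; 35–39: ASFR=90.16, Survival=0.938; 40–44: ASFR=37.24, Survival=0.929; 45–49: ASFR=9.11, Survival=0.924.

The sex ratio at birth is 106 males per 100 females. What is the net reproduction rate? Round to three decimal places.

Proportion female at birth = 100 / (100 + 106) = 0.48544.
Weighting each age-specific rate by interval width and survival:
  15–19: 5 × 123.83/1000 × 0.994 = 0.61544
  20–24: 5 × 229.59/1000 × 0.978 = 1.12270
  25–29: 5 × 243.42/1000 × 0.966 = 1.17572
  30–34: 5 × 214.42/1000 × 0.952 = 1.02064
  35–39: 5 × 90.16/1000 × 0.938 = 0.42285
  40–44: 5 × 37.24/1000 × 0.929 = 0.17298
  45–49: 5 × 9.11/1000 × 0.924 = 0.04209
Sum = 4.57242
NRR = 0.48544 × 4.57242 = 2.21964

2.220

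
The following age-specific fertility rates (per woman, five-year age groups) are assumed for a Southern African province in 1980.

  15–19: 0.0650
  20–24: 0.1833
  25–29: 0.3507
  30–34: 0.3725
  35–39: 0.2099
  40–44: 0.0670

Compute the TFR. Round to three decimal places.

Sum of ASFRs = 0.0650 + 0.1833 + 0.3507 + 0.3725 + 0.2099 + 0.0670 = 1.2484
TFR = 5 × 1.2484 = 6.242

6.242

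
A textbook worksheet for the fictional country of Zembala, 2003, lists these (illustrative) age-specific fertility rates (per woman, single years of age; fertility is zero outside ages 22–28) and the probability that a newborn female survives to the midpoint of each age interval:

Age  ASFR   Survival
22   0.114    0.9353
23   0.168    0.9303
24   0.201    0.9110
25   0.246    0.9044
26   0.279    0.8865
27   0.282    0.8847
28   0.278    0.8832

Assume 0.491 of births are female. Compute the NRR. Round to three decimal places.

Proportion female at birth = 0.491.
Per-age-group product (1 × ASFR × survival probability):
  22: 1 × 0.114 × 0.9353 = 0.10662
  23: 1 × 0.168 × 0.9303 = 0.15629
  24: 1 × 0.201 × 0.9110 = 0.18311
  25: 1 × 0.246 × 0.9044 = 0.22248
  26: 1 × 0.279 × 0.8865 = 0.24733
  27: 1 × 0.282 × 0.8847 = 0.24949
  28: 1 × 0.278 × 0.8832 = 0.24553
Sum = 1.41085
NRR = 0.491 × 1.41085 = 0.69273

0.693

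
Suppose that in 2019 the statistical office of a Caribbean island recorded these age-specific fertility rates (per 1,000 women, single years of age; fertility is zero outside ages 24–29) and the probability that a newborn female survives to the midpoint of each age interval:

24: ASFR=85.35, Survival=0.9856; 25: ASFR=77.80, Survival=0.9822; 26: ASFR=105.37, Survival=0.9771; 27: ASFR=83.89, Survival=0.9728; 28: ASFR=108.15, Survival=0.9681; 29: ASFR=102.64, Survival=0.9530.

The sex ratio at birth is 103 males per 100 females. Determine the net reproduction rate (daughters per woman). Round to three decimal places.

0.270

Proportion female at birth = 100 / (100 + 103) = 0.49261.
Per-age-group product (1 × ASFR × survival probability):
  24: 1 × 85.35/1000 × 0.9856 = 0.08412
  25: 1 × 77.80/1000 × 0.9822 = 0.07642
  26: 1 × 105.37/1000 × 0.9771 = 0.10296
  27: 1 × 83.89/1000 × 0.9728 = 0.08161
  28: 1 × 108.15/1000 × 0.9681 = 0.10470
  29: 1 × 102.64/1000 × 0.9530 = 0.09782
Sum = 0.54763
NRR = 0.49261 × 0.54763 = 0.26977
An NRR under 1 implies long-run decline under these rates.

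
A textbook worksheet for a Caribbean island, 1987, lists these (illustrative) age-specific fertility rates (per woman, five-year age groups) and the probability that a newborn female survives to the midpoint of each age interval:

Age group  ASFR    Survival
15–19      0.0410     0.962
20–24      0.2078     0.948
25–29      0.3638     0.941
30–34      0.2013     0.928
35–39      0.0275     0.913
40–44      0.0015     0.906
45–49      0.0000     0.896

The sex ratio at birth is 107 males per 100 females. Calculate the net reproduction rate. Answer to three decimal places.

1.913

Proportion female at birth = 100 / (100 + 107) = 0.48309.
Each age group contributes 5 × ASFR × survival:
  15–19: 5 × 0.0410 × 0.962 = 0.19721
  20–24: 5 × 0.2078 × 0.948 = 0.98497
  25–29: 5 × 0.3638 × 0.941 = 1.71168
  30–34: 5 × 0.2013 × 0.928 = 0.93403
  35–39: 5 × 0.0275 × 0.913 = 0.12554
  40–44: 5 × 0.0015 × 0.906 = 0.00680
  45–49: 5 × 0.0000 × 0.896 = 0.00000
Sum = 3.96023
NRR = 0.48309 × 3.96023 = 1.91315
NRR > 1, so each generation more than replaces itself.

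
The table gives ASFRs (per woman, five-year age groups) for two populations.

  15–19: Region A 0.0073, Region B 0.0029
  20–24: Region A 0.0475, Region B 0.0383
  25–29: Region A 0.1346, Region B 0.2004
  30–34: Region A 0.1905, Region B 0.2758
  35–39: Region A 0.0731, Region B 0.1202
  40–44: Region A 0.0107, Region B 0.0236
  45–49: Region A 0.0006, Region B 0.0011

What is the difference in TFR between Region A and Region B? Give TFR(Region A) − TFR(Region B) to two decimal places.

Region A:
  Sum of ASFRs = 0.0073 + 0.0475 + 0.1346 + 0.1905 + 0.0731 + 0.0107 + 0.0006 = 0.4643
  TFR = 5 × 0.4643 = 2.3215
Region B:
  Sum of ASFRs = 0.0029 + 0.0383 + 0.2004 + 0.2758 + 0.1202 + 0.0236 + 0.0011 = 0.6623
  TFR = 5 × 0.6623 = 3.3115
Difference = 2.3215 − 3.3115 = -0.99

-0.99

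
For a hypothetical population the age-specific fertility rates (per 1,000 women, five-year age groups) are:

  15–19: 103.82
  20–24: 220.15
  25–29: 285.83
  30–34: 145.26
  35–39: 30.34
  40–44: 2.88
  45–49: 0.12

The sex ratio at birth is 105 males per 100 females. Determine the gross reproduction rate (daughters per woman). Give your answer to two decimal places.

1.92

Proportion female at birth = 100 / (100 + 105) = 0.48780.
Sum of ASFRs = 103.82 + 220.15 + 285.83 + 145.26 + 30.34 + 2.88 + 0.12 = 788.40
TFR = 5 × 788.40 / 1000 = 3.942
GRR = 0.48780 × 3.942 = 1.92291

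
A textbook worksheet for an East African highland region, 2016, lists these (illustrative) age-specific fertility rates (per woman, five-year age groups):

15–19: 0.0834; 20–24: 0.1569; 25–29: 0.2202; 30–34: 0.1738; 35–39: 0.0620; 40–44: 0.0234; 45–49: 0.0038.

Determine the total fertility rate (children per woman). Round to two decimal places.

3.62

Sum of ASFRs = 0.0834 + 0.1569 + 0.2202 + 0.1738 + 0.0620 + 0.0234 + 0.0038 = 0.7235
TFR = 5 × 0.7235 = 3.6175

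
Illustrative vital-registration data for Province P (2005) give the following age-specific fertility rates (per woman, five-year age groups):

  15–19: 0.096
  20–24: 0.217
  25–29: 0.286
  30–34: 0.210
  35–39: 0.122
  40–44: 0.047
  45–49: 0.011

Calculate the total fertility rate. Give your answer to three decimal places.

Sum of ASFRs = 0.096 + 0.217 + 0.286 + 0.210 + 0.122 + 0.047 + 0.011 = 0.989
TFR = 5 × 0.989 = 4.945

4.945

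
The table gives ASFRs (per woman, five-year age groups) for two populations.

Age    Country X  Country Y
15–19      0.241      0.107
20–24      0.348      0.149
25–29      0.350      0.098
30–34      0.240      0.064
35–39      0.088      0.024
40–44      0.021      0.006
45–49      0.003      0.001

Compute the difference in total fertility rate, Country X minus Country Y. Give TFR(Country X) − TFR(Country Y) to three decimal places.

Country X:
  Sum of ASFRs = 0.241 + 0.348 + 0.350 + 0.240 + 0.088 + 0.021 + 0.003 = 1.291
  TFR = 5 × 1.291 = 6.455
Country Y:
  Sum of ASFRs = 0.107 + 0.149 + 0.098 + 0.064 + 0.024 + 0.006 + 0.001 = 0.449
  TFR = 5 × 0.449 = 2.245
Difference = 6.455 − 2.245 = 4.21

4.210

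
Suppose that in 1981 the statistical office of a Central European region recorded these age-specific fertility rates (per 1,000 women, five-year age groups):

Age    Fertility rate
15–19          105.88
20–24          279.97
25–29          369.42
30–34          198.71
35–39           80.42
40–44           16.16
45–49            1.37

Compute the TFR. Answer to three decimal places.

5.260

Sum of ASFRs = 105.88 + 279.97 + 369.42 + 198.71 + 80.42 + 16.16 + 1.37 = 1051.93
TFR = 5 × 1051.93 / 1000 = 5.25965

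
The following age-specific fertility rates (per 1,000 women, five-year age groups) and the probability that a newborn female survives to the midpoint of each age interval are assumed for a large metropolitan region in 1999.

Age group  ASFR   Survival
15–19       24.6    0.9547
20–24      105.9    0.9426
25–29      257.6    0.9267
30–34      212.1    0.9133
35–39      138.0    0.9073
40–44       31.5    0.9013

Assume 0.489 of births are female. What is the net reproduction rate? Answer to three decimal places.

1.734

Proportion female at birth = 0.489.
Per-age-group product (5 × ASFR × survival probability):
  15–19: 5 × 24.6/1000 × 0.9547 = 0.11743
  20–24: 5 × 105.9/1000 × 0.9426 = 0.49911
  25–29: 5 × 257.6/1000 × 0.9267 = 1.19359
  30–34: 5 × 212.1/1000 × 0.9133 = 0.96855
  35–39: 5 × 138.0/1000 × 0.9073 = 0.62604
  40–44: 5 × 31.5/1000 × 0.9013 = 0.14195
Sum = 3.54667
NRR = 0.489 × 3.54667 = 1.73432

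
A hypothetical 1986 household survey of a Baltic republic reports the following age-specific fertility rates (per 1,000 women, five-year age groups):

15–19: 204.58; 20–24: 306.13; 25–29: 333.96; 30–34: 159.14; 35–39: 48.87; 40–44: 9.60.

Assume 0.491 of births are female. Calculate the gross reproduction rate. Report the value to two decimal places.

2.61

Proportion female at birth = 0.491.
Sum of ASFRs = 204.58 + 306.13 + 333.96 + 159.14 + 48.87 + 9.60 = 1062.28
TFR = 5 × 1062.28 / 1000 = 5.3114
GRR = 0.491 × 5.3114 = 2.60790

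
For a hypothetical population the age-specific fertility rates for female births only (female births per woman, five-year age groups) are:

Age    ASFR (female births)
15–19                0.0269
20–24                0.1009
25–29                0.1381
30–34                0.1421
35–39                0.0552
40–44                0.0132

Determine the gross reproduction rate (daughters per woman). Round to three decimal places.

Sum of female ASFRs = 0.0269 + 0.1009 + 0.1381 + 0.1421 + 0.0552 + 0.0132 = 0.4764
GRR = 5 × 0.4764 = 2.382

2.382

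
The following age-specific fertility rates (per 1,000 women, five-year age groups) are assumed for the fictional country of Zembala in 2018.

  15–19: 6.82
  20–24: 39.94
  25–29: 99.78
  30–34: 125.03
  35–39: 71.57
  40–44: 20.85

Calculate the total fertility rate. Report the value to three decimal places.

Sum of ASFRs = 6.82 + 39.94 + 99.78 + 125.03 + 71.57 + 20.85 = 363.99
TFR = 5 × 363.99 / 1000 = 1.81995

1.820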